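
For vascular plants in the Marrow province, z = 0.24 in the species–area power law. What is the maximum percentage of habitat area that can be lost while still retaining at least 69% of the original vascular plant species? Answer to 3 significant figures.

Need (A_new/A_old)^0.24 = 0.69, so A_new/A_old = 0.69^(1/0.24) = 0.69^4.167
ln(A_new/A_old) = ln 0.69 / 0.24 = -0.3711 / 0.24 = -1.5461
A_new/A_old = e^-1.5461 ≈ 0.2131
Fraction that can be lost = 1 − 0.2131 = 0.7869

78.7%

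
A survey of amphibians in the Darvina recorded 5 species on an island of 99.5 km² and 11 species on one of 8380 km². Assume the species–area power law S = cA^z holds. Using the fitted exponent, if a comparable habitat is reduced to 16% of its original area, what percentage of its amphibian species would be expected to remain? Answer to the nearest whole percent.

z = ln(11/5) / ln(8380/99.5) = 0.7885 / 4.4334 = 0.1778
S_new/S_old = (A_new/A_old)^z = 0.16^0.1778 = exp(0.1778 × -1.8326) = 0.7219

72%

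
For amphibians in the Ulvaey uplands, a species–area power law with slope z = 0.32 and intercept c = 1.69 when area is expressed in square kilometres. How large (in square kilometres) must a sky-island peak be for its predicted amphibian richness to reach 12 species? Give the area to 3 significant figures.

12 = 1.69 × A^0.32  ⇒  A^0.32 = 12/1.69 = 7.101
ln A = ln(7.101) / 0.32 = 1.9602 / 0.32 = 6.1256
A = e^6.1256 ≈ 457.4 square kilometres

457 square kilometres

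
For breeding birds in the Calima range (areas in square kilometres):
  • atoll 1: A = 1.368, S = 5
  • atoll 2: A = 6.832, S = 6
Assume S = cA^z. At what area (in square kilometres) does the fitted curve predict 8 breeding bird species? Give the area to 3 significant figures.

z = ln(6/5) / ln(6.832/1.368) = 0.1823 / 1.6083 = 0.1134
c = 5 / 1.368^0.1134 = 5 / 1.036 = 4.826
A = (8/4.826)^(1/0.1134) ⇒ ln A = ln(1.658)/0.1134 = 4.4593
A = e^4.4593 ≈ 86.42 square kilometres

86.4 square kilometres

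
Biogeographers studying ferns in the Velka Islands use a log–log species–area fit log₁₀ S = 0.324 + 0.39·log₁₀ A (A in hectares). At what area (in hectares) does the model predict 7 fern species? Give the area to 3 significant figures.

7 = 2.109 × A^0.39  ⇒  A^0.39 = 7/2.109 = 3.32
ln A = ln(3.32) / 0.39 = 1.1999 / 0.39 = 3.0766
A = e^3.0766 ≈ 21.68 hectares

21.7 hectares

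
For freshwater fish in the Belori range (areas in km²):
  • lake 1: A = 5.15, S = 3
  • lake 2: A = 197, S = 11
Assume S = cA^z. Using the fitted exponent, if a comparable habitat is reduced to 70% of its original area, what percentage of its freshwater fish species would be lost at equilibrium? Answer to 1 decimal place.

11.9%

z = ln(11/3) / ln(197/5.15) = 1.2993 / 3.6442 = 0.3565
S_new/S_old = (A_new/A_old)^z = 0.7^0.3565 = exp(0.3565 × -0.3567) = 0.8806
Fraction lost = 1 − 0.8806 = 0.1194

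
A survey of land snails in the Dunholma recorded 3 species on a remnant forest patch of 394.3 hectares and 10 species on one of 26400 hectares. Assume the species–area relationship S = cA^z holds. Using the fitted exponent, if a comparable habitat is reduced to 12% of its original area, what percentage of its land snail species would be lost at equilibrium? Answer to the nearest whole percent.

46%

z = ln(10/3) / ln(26400/394.3) = 1.2040 / 4.2040 = 0.2864
S_new/S_old = (A_new/A_old)^z = 0.12^0.2864 = exp(0.2864 × -2.1203) = 0.5449
Fraction lost = 1 − 0.5449 = 0.4551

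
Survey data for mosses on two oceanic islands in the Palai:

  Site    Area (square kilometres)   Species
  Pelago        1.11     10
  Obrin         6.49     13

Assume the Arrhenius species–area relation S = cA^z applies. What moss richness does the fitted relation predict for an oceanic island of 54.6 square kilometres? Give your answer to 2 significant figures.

18

z = ln(13/10) / ln(6.49/1.11) = 0.2624 / 1.7659 = 0.1486
c = 10 / 1.11^0.1486 = 10 / 1.016 = 9.846
S₃ = 9.846 × 54.6^0.1486 = 9.846 × 1.812 ≈ 17.84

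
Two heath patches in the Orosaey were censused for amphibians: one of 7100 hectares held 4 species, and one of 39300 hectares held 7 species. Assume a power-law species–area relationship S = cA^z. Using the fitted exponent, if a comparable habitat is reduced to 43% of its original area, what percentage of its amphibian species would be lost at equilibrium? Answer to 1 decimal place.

24.1%

z = ln(7/4) / ln(39300/7100) = 0.5596 / 1.7111 = 0.3270
S_new/S_old = (A_new/A_old)^z = 0.43^0.3270 = exp(0.3270 × -0.8440) = 0.7588
Fraction lost = 1 − 0.7588 = 0.2412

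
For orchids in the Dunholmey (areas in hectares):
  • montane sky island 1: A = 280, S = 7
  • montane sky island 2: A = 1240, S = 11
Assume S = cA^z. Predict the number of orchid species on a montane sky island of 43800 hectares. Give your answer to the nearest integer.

32

z = ln(11/7) / ln(1240/280) = 0.4520 / 1.4881 = 0.3037
c = 7 / 280^0.3037 = 7 / 5.537 = 1.264
S₃ = 1.264 × 43800^0.3037 = 1.264 × 25.69 ≈ 32.48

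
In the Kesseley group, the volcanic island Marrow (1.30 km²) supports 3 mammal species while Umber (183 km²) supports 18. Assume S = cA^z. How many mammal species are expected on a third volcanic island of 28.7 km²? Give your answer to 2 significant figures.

z = ln(18/3) / ln(183/1.3) = 1.7918 / 4.9471 = 0.3622
c = 3 / 1.3^0.3622 = 3 / 1.1 = 2.728
S₃ = 2.728 × 28.7^0.3622 = 2.728 × 3.373 ≈ 9.202

9.2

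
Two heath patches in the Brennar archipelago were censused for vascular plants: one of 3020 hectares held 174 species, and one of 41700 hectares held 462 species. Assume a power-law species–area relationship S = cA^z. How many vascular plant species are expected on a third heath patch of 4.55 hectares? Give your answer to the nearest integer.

16

z = ln(462/174) / ln(41700/3020) = 0.9765 / 2.6252 = 0.3720
c = 174 / 3020^0.3720 = 174 / 19.7 = 8.833
S₃ = 8.833 × 4.55^0.3720 = 8.833 × 1.757 ≈ 15.52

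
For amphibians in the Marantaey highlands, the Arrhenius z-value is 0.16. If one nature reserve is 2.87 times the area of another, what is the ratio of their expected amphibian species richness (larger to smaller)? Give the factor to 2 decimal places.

S₂/S₁ = (A₂/A₁)^z = 2.87^0.16
ln(S₂/S₁) = 0.16 × ln 2.87 = 0.16 × 1.0543 = 0.1687
S₂/S₁ = e^0.1687 ≈ 1.184

1.18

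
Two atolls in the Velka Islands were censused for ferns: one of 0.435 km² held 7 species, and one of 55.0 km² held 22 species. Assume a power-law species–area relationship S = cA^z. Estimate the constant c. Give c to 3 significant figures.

8.52

z = ln(S₂/S₁) / ln(A₂/A₁) = ln(22/7) / ln(55/0.435) = 1.1451 / 4.8397 = 0.2366
c = S₁ / A₁^z = 7 / 0.435^0.2366 = 7 / 0.8212 = 8.524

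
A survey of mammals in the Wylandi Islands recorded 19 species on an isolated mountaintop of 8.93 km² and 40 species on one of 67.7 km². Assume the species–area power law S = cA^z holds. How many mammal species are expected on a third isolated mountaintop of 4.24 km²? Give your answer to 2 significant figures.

z = ln(40/19) / ln(67.7/8.93) = 0.7444 / 2.0257 = 0.3675
c = 19 / 8.93^0.3675 = 19 / 2.236 = 8.498
S₃ = 8.498 × 4.24^0.3675 = 8.498 × 1.7 ≈ 14.45

14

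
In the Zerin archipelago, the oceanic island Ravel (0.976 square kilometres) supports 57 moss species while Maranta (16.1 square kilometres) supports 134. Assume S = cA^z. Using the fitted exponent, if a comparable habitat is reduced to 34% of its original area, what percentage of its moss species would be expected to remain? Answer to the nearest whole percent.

z = ln(134/57) / ln(16.1/0.976) = 0.8548 / 2.8031 = 0.3049
S_new/S_old = (A_new/A_old)^z = 0.34^0.3049 = exp(0.3049 × -1.0788) = 0.7197

72%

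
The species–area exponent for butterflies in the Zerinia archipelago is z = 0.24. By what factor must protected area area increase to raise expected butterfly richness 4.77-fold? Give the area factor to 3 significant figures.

672

(A₂/A₁)^0.24 = 4.77, so A₂/A₁ = 4.77^(1/0.24) = 4.77^4.167
ln(A₂/A₁) = ln 4.77 / 0.24 = 1.5623 / 0.24 = 6.5098
A₂/A₁ = e^6.5098 ≈ 671.7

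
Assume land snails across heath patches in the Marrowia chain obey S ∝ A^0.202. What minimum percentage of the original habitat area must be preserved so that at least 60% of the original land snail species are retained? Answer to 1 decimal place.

8.0%

Need (A_new/A_old)^0.202 = 0.6, so A_new/A_old = 0.6^(1/0.202) = 0.6^4.95
ln(A_new/A_old) = ln 0.6 / 0.202 = -0.5108 / 0.202 = -2.5288
A_new/A_old = e^-2.5288 ≈ 0.07975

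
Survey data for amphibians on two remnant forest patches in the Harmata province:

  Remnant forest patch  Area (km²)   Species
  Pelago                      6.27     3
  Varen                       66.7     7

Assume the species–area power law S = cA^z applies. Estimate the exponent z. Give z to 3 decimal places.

Taking logs: ln S = ln c + z ln A, so z = (ln S₂ − ln S₁)/(ln A₂ − ln A₁).
z = ln(7/3) / ln(66.7/6.27) = ln(2.333) / ln(10.64) = 0.8473 / 2.3644 = 0.3584

0.358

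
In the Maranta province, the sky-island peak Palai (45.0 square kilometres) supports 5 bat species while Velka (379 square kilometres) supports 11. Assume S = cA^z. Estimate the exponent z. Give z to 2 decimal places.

0.37

Taking logs: ln S = ln c + z ln A, so z = (ln S₂ − ln S₁)/(ln A₂ − ln A₁).
z = ln(11/5) / ln(379/45) = ln(2.2) / ln(8.422) = 0.7885 / 2.1309 = 0.3700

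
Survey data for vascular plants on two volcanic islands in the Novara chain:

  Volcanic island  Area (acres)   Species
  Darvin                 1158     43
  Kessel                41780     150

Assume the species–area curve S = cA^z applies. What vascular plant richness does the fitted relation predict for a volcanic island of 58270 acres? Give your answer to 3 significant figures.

168

z = ln(150/43) / ln(41780/1158) = 1.2494 / 3.5857 = 0.3484
c = 43 / 1158^0.3484 = 43 / 11.68 = 3.681
S₃ = 3.681 × 58270^0.3484 = 3.681 × 45.76 ≈ 168.4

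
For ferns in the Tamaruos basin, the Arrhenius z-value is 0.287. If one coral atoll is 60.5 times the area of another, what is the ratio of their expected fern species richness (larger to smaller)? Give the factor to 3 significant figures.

3.25

S₂/S₁ = (A₂/A₁)^z = 60.5^0.287
ln(S₂/S₁) = 0.287 × ln 60.5 = 0.287 × 4.1026 = 1.1775
S₂/S₁ = e^1.1775 ≈ 3.246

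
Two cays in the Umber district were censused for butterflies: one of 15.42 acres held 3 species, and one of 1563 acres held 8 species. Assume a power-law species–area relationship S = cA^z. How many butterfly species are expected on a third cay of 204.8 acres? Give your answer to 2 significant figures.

z = ln(8/3) / ln(1563/15.42) = 0.9808 / 4.6187 = 0.2124
c = 3 / 15.42^0.2124 = 3 / 1.788 = 1.678
S₃ = 1.678 × 204.8^0.2124 = 1.678 × 3.096 ≈ 5.196

5.2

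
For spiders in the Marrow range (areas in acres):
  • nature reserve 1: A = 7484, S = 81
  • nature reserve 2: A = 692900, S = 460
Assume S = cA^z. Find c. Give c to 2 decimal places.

z = ln(S₂/S₁) / ln(A₂/A₁) = ln(460/81) / ln(692900/7484) = 1.7368 / 4.5281 = 0.3836
c = S₁ / A₁^z = 81 / 7484^0.3836 = 81 / 30.62 = 2.646

2.65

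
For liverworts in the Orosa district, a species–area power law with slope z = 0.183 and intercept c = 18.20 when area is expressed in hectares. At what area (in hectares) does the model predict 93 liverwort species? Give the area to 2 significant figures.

7400 hectares

93 = 18.2 × A^0.183  ⇒  A^0.183 = 93/18.2 = 5.11
ln A = ln(5.11) / 0.183 = 1.6312 / 0.183 = 8.9135
A = e^8.9135 ≈ 7432 hectares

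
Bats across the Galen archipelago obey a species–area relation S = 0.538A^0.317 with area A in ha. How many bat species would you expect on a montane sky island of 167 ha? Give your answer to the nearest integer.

S = 0.538 × 167^0.317
ln S = ln 0.538 + 0.317 × ln 167 = -0.6199 + 0.317 × 5.1180 = 1.0025
S = e^1.0025 ≈ 2.725

3 species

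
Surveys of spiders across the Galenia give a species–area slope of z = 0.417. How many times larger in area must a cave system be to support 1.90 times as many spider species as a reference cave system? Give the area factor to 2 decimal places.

(A₂/A₁)^0.417 = 1.9, so A₂/A₁ = 1.9^(1/0.417) = 1.9^2.398
ln(A₂/A₁) = ln 1.9 / 0.417 = 0.6419 / 0.417 = 1.5392
A₂/A₁ = e^1.5392 ≈ 4.661

4.66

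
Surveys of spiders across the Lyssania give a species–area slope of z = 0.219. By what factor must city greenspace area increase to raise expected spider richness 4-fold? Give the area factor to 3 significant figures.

(A₂/A₁)^0.219 = 4, so A₂/A₁ = 4^(1/0.219) = 4^4.566
ln(A₂/A₁) = ln 4 / 0.219 = 1.3863 / 0.219 = 6.3301
A₂/A₁ = e^6.3301 ≈ 561.2

561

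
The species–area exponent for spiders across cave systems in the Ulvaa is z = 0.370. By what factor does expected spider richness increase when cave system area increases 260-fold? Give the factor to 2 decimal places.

S₂/S₁ = (A₂/A₁)^z = 260^0.37
ln(S₂/S₁) = 0.37 × ln 260 = 0.37 × 5.5607 = 2.0575
S₂/S₁ = e^2.0575 ≈ 7.826

7.83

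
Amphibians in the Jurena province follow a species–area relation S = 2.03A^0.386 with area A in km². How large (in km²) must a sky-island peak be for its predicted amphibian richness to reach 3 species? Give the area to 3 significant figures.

2.75 km²

3 = 2.03 × A^0.386  ⇒  A^0.386 = 3/2.03 = 1.478
ln A = ln(1.478) / 0.386 = 0.3906 / 0.386 = 1.0119
A = e^1.0119 ≈ 2.751 km²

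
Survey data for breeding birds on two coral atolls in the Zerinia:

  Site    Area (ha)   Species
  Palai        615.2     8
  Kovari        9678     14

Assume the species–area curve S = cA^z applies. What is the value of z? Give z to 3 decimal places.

0.203

Taking logs: ln S = ln c + z ln A, so z = (ln S₂ − ln S₁)/(ln A₂ − ln A₁).
z = ln(14/8) / ln(9678/615.2) = ln(1.75) / ln(15.73) = 0.5596 / 2.7557 = 0.2031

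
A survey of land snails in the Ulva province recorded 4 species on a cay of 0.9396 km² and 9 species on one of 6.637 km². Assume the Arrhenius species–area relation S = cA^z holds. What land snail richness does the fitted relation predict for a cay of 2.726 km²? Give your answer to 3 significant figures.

z = ln(9/4) / ln(6.637/0.9396) = 0.8109 / 1.9550 = 0.4148
c = 4 / 0.9396^0.4148 = 4 / 0.9745 = 4.105
S₃ = 4.105 × 2.726^0.4148 = 4.105 × 1.516 ≈ 6.222

6.22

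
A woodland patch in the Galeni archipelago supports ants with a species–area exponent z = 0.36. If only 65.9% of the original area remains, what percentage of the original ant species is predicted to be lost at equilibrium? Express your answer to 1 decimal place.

S_new/S_old = (A_new/A_old)^z = 0.659^0.36
= exp(0.36 × ln 0.659) = exp(0.36 × -0.4170) = exp(-0.1501) ≈ 0.8606
Fraction lost = 1 − 0.8606 = 0.1394

13.9%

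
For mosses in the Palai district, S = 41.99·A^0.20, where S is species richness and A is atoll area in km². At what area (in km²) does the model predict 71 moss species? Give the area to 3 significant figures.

13.8 km²

71 = 41.99 × A^0.2  ⇒  A^0.2 = 71/41.99 = 1.691
ln A = ln(1.691) / 0.2 = 0.5252 / 0.2 = 2.6262
A = e^2.6262 ≈ 13.82 km²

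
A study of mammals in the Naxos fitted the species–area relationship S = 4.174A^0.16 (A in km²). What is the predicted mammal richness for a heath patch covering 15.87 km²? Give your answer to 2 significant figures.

S = 4.174 × 15.87^0.16 = 4.174 × 1.556 ≈ 6.496

6.5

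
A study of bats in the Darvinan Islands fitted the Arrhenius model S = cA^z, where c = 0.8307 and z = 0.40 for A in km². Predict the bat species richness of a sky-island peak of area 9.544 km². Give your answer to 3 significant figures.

S = 0.8307 × 9.544^0.4 = 0.8307 × 2.465 ≈ 2.048

2.05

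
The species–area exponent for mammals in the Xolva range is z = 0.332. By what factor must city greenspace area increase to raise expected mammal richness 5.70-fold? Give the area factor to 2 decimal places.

(A₂/A₁)^0.332 = 5.7, so A₂/A₁ = 5.7^(1/0.332) = 5.7^3.012
ln(A₂/A₁) = ln 5.7 / 0.332 = 1.7405 / 0.332 = 5.2424
A₂/A₁ = e^5.2424 ≈ 189.1

189.12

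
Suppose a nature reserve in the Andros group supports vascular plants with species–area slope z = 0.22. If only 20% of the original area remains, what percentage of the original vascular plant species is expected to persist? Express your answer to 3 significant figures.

70.2%

S_new/S_old = (A_new/A_old)^z = 0.2^0.22
= exp(0.22 × ln 0.2) = exp(0.22 × -1.6094) = exp(-0.3541) ≈ 0.7018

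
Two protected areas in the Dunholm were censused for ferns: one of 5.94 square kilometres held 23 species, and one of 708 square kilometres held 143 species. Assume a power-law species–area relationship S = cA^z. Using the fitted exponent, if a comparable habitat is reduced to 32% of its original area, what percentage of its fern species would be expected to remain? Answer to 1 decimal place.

64.7%

z = ln(143/23) / ln(708/5.94) = 1.8274 / 4.7807 = 0.3822
S_new/S_old = (A_new/A_old)^z = 0.32^0.3822 = exp(0.3822 × -1.1394) = 0.6469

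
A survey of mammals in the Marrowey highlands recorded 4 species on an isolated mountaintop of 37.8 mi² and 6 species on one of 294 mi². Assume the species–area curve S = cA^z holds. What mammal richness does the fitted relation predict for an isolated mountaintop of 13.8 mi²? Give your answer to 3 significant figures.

3.28

z = ln(6/4) / ln(294/37.8) = 0.4055 / 2.0513 = 0.1977
c = 4 / 37.8^0.1977 = 4 / 2.05 = 1.951
S₃ = 1.951 × 13.8^0.1977 = 1.951 × 1.68 ≈ 3.278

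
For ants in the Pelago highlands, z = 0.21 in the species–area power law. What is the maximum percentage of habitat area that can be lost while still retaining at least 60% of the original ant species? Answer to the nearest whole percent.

91%

Need (A_new/A_old)^0.21 = 0.6, so A_new/A_old = 0.6^(1/0.21) = 0.6^4.762
ln(A_new/A_old) = ln 0.6 / 0.21 = -0.5108 / 0.21 = -2.4325
A_new/A_old = e^-2.4325 ≈ 0.08782
Fraction that can be lost = 1 − 0.08782 = 0.9122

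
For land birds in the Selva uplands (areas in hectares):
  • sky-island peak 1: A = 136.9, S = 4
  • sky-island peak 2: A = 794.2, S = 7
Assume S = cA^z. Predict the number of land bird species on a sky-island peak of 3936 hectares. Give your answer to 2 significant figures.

z = ln(7/4) / ln(794.2/136.9) = 0.5596 / 1.7581 = 0.3183
c = 4 / 136.9^0.3183 = 4 / 4.787 = 0.8356
S₃ = 0.8356 × 3936^0.3183 = 0.8356 × 13.94 ≈ 11.65

12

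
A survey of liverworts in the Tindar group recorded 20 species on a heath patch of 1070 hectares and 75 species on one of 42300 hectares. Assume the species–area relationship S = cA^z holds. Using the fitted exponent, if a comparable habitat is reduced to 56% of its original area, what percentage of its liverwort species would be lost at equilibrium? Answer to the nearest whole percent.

z = ln(75/20) / ln(42300/1070) = 1.3218 / 3.6771 = 0.3595
S_new/S_old = (A_new/A_old)^z = 0.56^0.3595 = exp(0.3595 × -0.5798) = 0.8119
Fraction lost = 1 − 0.8119 = 0.1881

19%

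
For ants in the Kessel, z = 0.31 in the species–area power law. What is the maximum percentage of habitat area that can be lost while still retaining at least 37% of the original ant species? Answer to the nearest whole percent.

Need (A_new/A_old)^0.31 = 0.37, so A_new/A_old = 0.37^(1/0.31) = 0.37^3.226
ln(A_new/A_old) = ln 0.37 / 0.31 = -0.9943 / 0.31 = -3.2073
A_new/A_old = e^-3.2073 ≈ 0.04047
Fraction that can be lost = 1 − 0.04047 = 0.9595

96%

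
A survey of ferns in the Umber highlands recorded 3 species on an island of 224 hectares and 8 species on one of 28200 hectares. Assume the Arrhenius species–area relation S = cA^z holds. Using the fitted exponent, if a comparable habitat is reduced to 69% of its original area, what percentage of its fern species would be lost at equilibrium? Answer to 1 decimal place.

7.3%

z = ln(8/3) / ln(28200/224) = 0.9808 / 4.8354 = 0.2028
S_new/S_old = (A_new/A_old)^z = 0.69^0.2028 = exp(0.2028 × -0.3711) = 0.9275
Fraction lost = 1 − 0.9275 = 0.0725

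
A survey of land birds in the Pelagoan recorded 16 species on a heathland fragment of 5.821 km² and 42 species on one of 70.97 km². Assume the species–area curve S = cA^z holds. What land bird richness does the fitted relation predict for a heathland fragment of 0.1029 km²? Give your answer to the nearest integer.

z = ln(42/16) / ln(70.97/5.821) = 0.9651 / 2.5008 = 0.3859
c = 16 / 5.821^0.3859 = 16 / 1.973 = 8.108
S₃ = 8.108 × 0.1029^0.3859 = 8.108 × 0.4158 ≈ 3.371

3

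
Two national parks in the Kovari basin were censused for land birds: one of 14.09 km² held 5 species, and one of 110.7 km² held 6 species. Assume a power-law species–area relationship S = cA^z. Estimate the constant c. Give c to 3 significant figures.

z = ln(S₂/S₁) / ln(A₂/A₁) = ln(6/5) / ln(110.7/14.09) = 0.1823 / 2.0614 = 0.0884
c = S₁ / A₁^z = 5 / 14.09^0.0884 = 5 / 1.264 = 3.957

3.96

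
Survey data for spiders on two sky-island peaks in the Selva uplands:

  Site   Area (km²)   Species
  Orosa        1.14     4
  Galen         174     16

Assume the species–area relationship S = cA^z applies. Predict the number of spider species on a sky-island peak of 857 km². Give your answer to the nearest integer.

z = ln(16/4) / ln(174/1.14) = 1.3863 / 5.0280 = 0.2757
c = 4 / 1.14^0.2757 = 4 / 1.037 = 3.858
S₃ = 3.858 × 857^0.2757 = 3.858 × 6.437 ≈ 24.83

25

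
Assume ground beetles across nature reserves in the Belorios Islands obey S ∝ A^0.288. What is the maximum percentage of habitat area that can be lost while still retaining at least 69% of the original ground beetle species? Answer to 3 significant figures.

72.4%

Need (A_new/A_old)^0.288 = 0.69, so A_new/A_old = 0.69^(1/0.288) = 0.69^3.472
ln(A_new/A_old) = ln 0.69 / 0.288 = -0.3711 / 0.288 = -1.2884
A_new/A_old = e^-1.2884 ≈ 0.2757
Fraction that can be lost = 1 − 0.2757 = 0.7243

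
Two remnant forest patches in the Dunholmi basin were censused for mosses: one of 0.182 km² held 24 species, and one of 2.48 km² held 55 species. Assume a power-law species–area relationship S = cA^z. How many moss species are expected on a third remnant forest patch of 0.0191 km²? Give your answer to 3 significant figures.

z = ln(55/24) / ln(2.48/0.182) = 0.8293 / 2.6120 = 0.3175
c = 24 / 0.182^0.3175 = 24 / 0.5822 = 41.22
S₃ = 41.22 × 0.0191^0.3175 = 41.22 × 0.2846 ≈ 11.73

11.7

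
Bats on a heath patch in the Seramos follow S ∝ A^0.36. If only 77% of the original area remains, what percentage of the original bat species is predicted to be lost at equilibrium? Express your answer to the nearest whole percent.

9%

S_new/S_old = (A_new/A_old)^z = 0.77^0.36
= exp(0.36 × ln 0.77) = exp(0.36 × -0.2614) = exp(-0.0941) ≈ 0.9102
Fraction lost = 1 − 0.9102 = 0.0898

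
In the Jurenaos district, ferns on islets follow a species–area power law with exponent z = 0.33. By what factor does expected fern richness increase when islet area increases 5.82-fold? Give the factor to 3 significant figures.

1.79

S₂/S₁ = (A₂/A₁)^z = 5.82^0.33
ln(S₂/S₁) = 0.33 × ln 5.82 = 0.33 × 1.7613 = 0.5812
S₂/S₁ = e^0.5812 ≈ 1.788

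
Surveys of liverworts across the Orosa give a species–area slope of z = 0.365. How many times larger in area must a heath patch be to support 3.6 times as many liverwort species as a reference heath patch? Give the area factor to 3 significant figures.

(A₂/A₁)^0.365 = 3.6, so A₂/A₁ = 3.6^(1/0.365) = 3.6^2.74
ln(A₂/A₁) = ln 3.6 / 0.365 = 1.2809 / 0.365 = 3.5094
A₂/A₁ = e^3.5094 ≈ 33.43

33.4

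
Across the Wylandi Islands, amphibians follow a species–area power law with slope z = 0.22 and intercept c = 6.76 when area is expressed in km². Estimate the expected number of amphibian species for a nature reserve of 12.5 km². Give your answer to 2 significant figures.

12

S = 6.76 × 12.5^0.22
ln S = ln 6.76 + 0.22 × ln 12.5 = 1.9110 + 0.22 × 2.5257 = 2.4667
S = e^2.4667 ≈ 11.78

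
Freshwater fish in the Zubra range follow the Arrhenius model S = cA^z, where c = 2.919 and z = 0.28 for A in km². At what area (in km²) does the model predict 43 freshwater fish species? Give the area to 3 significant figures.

43 = 2.919 × A^0.28  ⇒  A^0.28 = 43/2.919 = 14.73
ln A = ln(14.73) / 0.28 = 2.6900 / 0.28 = 9.6070
A = e^9.6070 ≈ 14868 km²

14900 km²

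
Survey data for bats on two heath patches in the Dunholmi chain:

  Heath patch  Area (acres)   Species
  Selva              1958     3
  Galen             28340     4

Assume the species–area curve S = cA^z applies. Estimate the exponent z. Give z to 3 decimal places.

0.108

Taking logs: ln S = ln c + z ln A, so z = (ln S₂ − ln S₁)/(ln A₂ − ln A₁).
z = ln(4/3) / ln(28340/1958) = ln(1.333) / ln(14.47) = 0.2877 / 2.6724 = 0.1077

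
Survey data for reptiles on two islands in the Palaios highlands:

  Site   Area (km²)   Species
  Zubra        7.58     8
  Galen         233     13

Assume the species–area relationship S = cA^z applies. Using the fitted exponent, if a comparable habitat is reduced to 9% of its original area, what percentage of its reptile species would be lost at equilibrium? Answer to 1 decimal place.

z = ln(13/8) / ln(233/7.58) = 0.4855 / 3.4255 = 0.1417
S_new/S_old = (A_new/A_old)^z = 0.09^0.1417 = exp(0.1417 × -2.4079) = 0.7109
Fraction lost = 1 − 0.7109 = 0.2891

28.9%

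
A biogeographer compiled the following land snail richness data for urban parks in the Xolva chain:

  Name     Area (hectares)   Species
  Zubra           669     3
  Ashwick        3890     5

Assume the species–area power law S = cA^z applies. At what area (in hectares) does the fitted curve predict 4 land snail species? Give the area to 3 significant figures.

1800 hectares

z = ln(5/3) / ln(3890/669) = 0.5108 / 1.7604 = 0.2902
c = 3 / 669^0.2902 = 3 / 6.605 = 0.4542
A = (4/0.4542)^(1/0.2902) ⇒ ln A = ln(8.807)/0.2902 = 7.4972
A = e^7.4972 ≈ 1803 hectares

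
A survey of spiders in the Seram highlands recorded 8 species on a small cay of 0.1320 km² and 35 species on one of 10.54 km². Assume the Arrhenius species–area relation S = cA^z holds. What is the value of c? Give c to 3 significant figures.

15.8

z = ln(S₂/S₁) / ln(A₂/A₁) = ln(35/8) / ln(10.54/0.132) = 1.4759 / 4.3801 = 0.3370
c = S₁ / A₁^z = 8 / 0.132^0.3370 = 8 / 0.5054 = 15.83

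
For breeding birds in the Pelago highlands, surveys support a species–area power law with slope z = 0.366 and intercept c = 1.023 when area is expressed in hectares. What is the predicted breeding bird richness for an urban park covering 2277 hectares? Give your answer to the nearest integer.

17 species

S = 1.023 × 2277^0.366 = 1.023 × 16.94 ≈ 17.32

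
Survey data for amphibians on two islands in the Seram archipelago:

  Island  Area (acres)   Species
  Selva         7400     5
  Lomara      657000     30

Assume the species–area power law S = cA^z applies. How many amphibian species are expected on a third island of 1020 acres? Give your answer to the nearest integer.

2

z = ln(30/5) / ln(657000/7400) = 1.7918 / 4.4862 = 0.3994
c = 5 / 7400^0.3994 = 5 / 35.1 = 0.1424
S₃ = 0.1424 × 1020^0.3994 = 0.1424 × 15.91 ≈ 2.266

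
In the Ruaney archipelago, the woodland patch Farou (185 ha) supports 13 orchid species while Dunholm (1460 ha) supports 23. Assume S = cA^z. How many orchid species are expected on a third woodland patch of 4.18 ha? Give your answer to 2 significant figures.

z = ln(23/13) / ln(1460/185) = 0.5705 / 2.0658 = 0.2762
c = 13 / 185^0.2762 = 13 / 4.228 = 3.075
S₃ = 3.075 × 4.18^0.2762 = 3.075 × 1.484 ≈ 4.564

4.6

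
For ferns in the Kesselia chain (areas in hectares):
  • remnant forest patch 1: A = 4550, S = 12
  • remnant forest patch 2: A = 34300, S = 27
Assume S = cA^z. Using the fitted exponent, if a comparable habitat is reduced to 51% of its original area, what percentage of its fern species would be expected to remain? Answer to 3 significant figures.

76.3%

z = ln(27/12) / ln(34300/4550) = 0.8109 / 2.0200 = 0.4014
S_new/S_old = (A_new/A_old)^z = 0.51^0.4014 = exp(0.4014 × -0.6733) = 0.7631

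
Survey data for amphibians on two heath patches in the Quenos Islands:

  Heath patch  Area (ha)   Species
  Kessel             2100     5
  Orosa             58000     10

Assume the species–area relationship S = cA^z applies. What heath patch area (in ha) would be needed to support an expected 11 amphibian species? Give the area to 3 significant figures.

91500 ha

z = ln(10/5) / ln(58000/2100) = 0.6931 / 3.3185 = 0.2089
c = 5 / 2100^0.2089 = 5 / 4.942 = 1.012
A = (11/1.012)^(1/0.2089) ⇒ ln A = ln(10.87)/0.2089 = 11.4245
A = e^11.4245 ≈ 91538 ha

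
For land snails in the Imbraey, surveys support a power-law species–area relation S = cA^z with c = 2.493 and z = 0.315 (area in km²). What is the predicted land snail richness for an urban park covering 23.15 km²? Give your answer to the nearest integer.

7

S = 2.493 × 23.15^0.315
ln S = ln 2.493 + 0.315 × ln 23.15 = 0.9135 + 0.315 × 3.1420 = 1.9032
S = e^1.9032 ≈ 6.707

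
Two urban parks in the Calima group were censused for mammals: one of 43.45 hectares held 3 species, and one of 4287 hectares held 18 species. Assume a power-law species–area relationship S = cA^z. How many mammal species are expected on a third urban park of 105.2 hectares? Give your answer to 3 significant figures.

4.24

z = ln(18/3) / ln(4287/43.45) = 1.7918 / 4.5917 = 0.3902
c = 3 / 43.45^0.3902 = 3 / 4.357 = 0.6886
S₃ = 0.6886 × 105.2^0.3902 = 0.6886 × 6.152 ≈ 4.236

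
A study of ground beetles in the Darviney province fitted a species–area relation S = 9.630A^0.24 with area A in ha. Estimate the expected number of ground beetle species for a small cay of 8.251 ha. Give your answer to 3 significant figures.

16.0

S = 9.63 × 8.251^0.24 = 9.63 × 1.659 ≈ 15.98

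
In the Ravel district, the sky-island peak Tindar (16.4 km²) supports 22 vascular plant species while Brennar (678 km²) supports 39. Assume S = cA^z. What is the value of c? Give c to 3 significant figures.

z = ln(S₂/S₁) / ln(A₂/A₁) = ln(39/22) / ln(678/16.4) = 0.5725 / 3.7219 = 0.1538
c = S₁ / A₁^z = 22 / 16.4^0.1538 = 22 / 1.538 = 14.31

14.3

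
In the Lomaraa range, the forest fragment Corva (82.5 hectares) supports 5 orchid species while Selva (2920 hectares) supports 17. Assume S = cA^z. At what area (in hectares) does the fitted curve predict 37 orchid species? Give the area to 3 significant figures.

28200 hectares

z = ln(17/5) / ln(2920/82.5) = 1.2238 / 3.5665 = 0.3431
c = 5 / 82.5^0.3431 = 5 / 4.546 = 1.1
A = (37/1.1)^(1/0.3431) ⇒ ln A = ln(33.64)/0.3431 = 10.2459
A = e^10.2459 ≈ 28166 hectares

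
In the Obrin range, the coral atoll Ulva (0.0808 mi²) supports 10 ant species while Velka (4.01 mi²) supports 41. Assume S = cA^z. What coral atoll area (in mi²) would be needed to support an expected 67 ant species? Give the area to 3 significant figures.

z = ln(41/10) / ln(4.01/0.0808) = 1.4110 / 3.9046 = 0.3614
c = 10 / 0.0808^0.3614 = 10 / 0.4029 = 24.82
A = (67/24.82)^(1/0.3614) ⇒ ln A = ln(2.699)/0.3614 = 2.7479
A = e^2.7479 ≈ 15.61 mi²

15.6 mi²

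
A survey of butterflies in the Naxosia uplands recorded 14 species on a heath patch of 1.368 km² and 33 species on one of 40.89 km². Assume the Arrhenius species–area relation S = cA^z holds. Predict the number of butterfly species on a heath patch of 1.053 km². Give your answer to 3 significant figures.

z = ln(33/14) / ln(40.89/1.368) = 0.8575 / 3.3975 = 0.2524
c = 14 / 1.368^0.2524 = 14 / 1.082 = 12.94
S₃ = 12.94 × 1.053^0.2524 = 12.94 × 1.013 ≈ 13.11

13.1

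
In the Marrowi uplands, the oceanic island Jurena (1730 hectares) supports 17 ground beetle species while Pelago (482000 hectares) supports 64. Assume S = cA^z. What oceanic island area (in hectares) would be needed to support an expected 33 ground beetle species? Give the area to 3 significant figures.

z = ln(64/17) / ln(482000/1730) = 1.3257 / 5.6298 = 0.2355
c = 17 / 1730^0.2355 = 17 / 5.787 = 2.937
A = (33/2.937)^(1/0.2355) ⇒ ln A = ln(11.23)/0.2355 = 10.2727
A = e^10.2727 ≈ 28933 hectares

28900 hectares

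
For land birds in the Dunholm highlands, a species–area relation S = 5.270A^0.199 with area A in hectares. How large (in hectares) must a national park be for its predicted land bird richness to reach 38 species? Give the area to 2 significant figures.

38 = 5.27 × A^0.199  ⇒  A^0.199 = 38/5.27 = 7.211
ln A = ln(7.211) / 0.199 = 1.9756 / 0.199 = 9.9274
A = e^9.9274 ≈ 20484 hectares

20000 hectares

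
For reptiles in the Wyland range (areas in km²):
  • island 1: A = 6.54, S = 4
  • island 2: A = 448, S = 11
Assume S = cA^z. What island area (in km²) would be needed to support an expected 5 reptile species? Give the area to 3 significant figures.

z = ln(11/4) / ln(448/6.54) = 1.0116 / 4.2269 = 0.2393
c = 4 / 6.54^0.2393 = 4 / 1.567 = 2.552
A = (5/2.552)^(1/0.2393) ⇒ ln A = ln(1.959)/0.2393 = 2.8103
A = e^2.8103 ≈ 16.62 km²

16.6 km²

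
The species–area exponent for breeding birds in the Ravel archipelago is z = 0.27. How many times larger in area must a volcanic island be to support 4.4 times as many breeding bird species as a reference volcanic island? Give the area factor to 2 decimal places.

241.63

(A₂/A₁)^0.27 = 4.4, so A₂/A₁ = 4.4^(1/0.27) = 4.4^3.704
ln(A₂/A₁) = ln 4.4 / 0.27 = 1.4816 / 0.27 = 5.4874
A₂/A₁ = e^5.4874 ≈ 241.6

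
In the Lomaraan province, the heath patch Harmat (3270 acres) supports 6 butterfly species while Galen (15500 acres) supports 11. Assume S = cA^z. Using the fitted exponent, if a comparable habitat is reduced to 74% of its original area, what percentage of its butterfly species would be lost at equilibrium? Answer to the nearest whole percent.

z = ln(11/6) / ln(15500/3270) = 0.6061 / 1.5561 = 0.3895
S_new/S_old = (A_new/A_old)^z = 0.74^0.3895 = exp(0.3895 × -0.3011) = 0.8893
Fraction lost = 1 − 0.8893 = 0.1107

11%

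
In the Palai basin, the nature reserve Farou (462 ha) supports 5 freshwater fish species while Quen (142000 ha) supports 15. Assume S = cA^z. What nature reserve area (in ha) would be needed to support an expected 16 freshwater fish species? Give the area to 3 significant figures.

199000 ha

z = ln(15/5) / ln(142000/462) = 1.0986 / 5.7280 = 0.1918
c = 5 / 462^0.1918 = 5 / 3.244 = 1.541
A = (16/1.541)^(1/0.1918) ⇒ ln A = ln(10.38)/0.1918 = 12.2001
A = e^12.2001 ≈ 198805 ha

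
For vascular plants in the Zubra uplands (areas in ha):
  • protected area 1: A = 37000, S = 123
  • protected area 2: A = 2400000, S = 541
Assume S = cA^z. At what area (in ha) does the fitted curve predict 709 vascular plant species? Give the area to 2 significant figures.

z = ln(541/123) / ln(2400000/37000) = 1.4812 / 4.1723 = 0.3550
c = 123 / 37000^0.3550 = 123 / 41.86 = 2.938
A = (709/2.938)^(1/0.3550) ⇒ ln A = ln(241.3)/0.3550 = 15.4527
A = e^15.4527 ≈ 5140894 ha

5100000 ha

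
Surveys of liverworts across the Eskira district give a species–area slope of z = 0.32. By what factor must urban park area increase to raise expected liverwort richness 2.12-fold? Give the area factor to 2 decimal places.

(A₂/A₁)^0.32 = 2.12, so A₂/A₁ = 2.12^(1/0.32) = 2.12^3.125
ln(A₂/A₁) = ln 2.12 / 0.32 = 0.7514 / 0.32 = 2.3482
A₂/A₁ = e^2.3482 ≈ 10.47

10.47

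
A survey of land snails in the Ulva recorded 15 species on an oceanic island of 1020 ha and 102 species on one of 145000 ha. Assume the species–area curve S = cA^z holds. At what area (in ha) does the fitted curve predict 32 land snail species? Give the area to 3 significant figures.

7240 ha

z = ln(102/15) / ln(145000/1020) = 1.9169 / 4.9569 = 0.3867
c = 15 / 1020^0.3867 = 15 / 14.57 = 1.029
A = (32/1.029)^(1/0.3867) ⇒ ln A = ln(31.08)/0.3867 = 8.8868
A = e^8.8868 ≈ 7236 ha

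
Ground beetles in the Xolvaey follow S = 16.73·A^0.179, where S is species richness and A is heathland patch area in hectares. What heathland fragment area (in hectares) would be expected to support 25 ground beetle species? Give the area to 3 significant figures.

25 = 16.73 × A^0.179  ⇒  A^0.179 = 25/16.73 = 1.494
ln A = ln(1.494) / 0.179 = 0.4017 / 0.179 = 2.2440
A = e^2.2440 ≈ 9.431 hectares

9.43 hectares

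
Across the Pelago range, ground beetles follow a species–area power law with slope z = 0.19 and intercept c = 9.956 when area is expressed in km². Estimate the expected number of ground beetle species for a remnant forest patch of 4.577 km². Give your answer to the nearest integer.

13

S = 9.956 × 4.577^0.19 = 9.956 × 1.335 ≈ 13.29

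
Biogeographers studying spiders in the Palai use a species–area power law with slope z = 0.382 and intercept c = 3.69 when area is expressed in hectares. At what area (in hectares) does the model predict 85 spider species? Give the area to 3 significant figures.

85 = 3.69 × A^0.382  ⇒  A^0.382 = 85/3.69 = 23.04
ln A = ln(23.04) / 0.382 = 3.1370 / 0.382 = 8.2121
A = e^8.2121 ≈ 3685 hectares

3690 hectares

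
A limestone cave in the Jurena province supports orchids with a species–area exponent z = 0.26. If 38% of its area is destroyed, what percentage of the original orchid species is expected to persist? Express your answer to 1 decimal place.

S_new/S_old = (A_new/A_old)^z = 0.62^0.26
= exp(0.26 × ln 0.62) = exp(0.26 × -0.4780) = exp(-0.1243) ≈ 0.8831

88.3%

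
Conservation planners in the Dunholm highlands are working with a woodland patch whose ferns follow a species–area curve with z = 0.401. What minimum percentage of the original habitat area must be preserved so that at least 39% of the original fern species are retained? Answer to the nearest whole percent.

10%

Need (A_new/A_old)^0.401 = 0.39, so A_new/A_old = 0.39^(1/0.401) = 0.39^2.494
ln(A_new/A_old) = ln 0.39 / 0.401 = -0.9416 / 0.401 = -2.3482
A_new/A_old = e^-2.3482 ≈ 0.09555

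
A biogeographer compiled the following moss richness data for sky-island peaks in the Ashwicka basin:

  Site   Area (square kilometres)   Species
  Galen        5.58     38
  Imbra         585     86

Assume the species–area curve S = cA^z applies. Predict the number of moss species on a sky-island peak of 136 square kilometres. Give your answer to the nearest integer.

z = ln(86/38) / ln(585/5.58) = 0.8168 / 4.6524 = 0.1756
c = 38 / 5.58^0.1756 = 38 / 1.352 = 28.1
S₃ = 28.1 × 136^0.1756 = 28.1 × 2.369 ≈ 66.57

67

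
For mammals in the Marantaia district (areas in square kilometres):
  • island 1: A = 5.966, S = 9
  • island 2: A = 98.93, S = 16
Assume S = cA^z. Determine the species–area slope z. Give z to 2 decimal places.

0.20

Taking logs: ln S = ln c + z ln A, so z = (ln S₂ − ln S₁)/(ln A₂ − ln A₁).
z = ln(16/9) / ln(98.93/5.966) = ln(1.778) / ln(16.58) = 0.5754 / 2.8083 = 0.2049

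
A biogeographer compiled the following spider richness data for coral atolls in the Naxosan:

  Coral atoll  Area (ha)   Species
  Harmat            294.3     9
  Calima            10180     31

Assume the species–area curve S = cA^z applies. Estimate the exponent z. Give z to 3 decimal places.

Taking logs: ln S = ln c + z ln A, so z = (ln S₂ − ln S₁)/(ln A₂ − ln A₁).
z = ln(31/9) / ln(10180/294.3) = ln(3.444) / ln(34.59) = 1.2368 / 3.5436 = 0.3490

0.349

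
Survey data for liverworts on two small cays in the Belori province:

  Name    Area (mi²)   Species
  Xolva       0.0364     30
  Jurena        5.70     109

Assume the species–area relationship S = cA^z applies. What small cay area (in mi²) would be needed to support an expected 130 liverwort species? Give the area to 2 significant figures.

z = ln(109/30) / ln(5.7/0.0364) = 1.2902 / 5.0537 = 0.2553
c = 30 / 0.0364^0.2553 = 30 / 0.4292 = 69.9
A = (130/69.9)^(1/0.2553) ⇒ ln A = ln(1.86)/0.2553 = 2.4306
A = e^2.4306 ≈ 11.37 mi²

11 mi²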